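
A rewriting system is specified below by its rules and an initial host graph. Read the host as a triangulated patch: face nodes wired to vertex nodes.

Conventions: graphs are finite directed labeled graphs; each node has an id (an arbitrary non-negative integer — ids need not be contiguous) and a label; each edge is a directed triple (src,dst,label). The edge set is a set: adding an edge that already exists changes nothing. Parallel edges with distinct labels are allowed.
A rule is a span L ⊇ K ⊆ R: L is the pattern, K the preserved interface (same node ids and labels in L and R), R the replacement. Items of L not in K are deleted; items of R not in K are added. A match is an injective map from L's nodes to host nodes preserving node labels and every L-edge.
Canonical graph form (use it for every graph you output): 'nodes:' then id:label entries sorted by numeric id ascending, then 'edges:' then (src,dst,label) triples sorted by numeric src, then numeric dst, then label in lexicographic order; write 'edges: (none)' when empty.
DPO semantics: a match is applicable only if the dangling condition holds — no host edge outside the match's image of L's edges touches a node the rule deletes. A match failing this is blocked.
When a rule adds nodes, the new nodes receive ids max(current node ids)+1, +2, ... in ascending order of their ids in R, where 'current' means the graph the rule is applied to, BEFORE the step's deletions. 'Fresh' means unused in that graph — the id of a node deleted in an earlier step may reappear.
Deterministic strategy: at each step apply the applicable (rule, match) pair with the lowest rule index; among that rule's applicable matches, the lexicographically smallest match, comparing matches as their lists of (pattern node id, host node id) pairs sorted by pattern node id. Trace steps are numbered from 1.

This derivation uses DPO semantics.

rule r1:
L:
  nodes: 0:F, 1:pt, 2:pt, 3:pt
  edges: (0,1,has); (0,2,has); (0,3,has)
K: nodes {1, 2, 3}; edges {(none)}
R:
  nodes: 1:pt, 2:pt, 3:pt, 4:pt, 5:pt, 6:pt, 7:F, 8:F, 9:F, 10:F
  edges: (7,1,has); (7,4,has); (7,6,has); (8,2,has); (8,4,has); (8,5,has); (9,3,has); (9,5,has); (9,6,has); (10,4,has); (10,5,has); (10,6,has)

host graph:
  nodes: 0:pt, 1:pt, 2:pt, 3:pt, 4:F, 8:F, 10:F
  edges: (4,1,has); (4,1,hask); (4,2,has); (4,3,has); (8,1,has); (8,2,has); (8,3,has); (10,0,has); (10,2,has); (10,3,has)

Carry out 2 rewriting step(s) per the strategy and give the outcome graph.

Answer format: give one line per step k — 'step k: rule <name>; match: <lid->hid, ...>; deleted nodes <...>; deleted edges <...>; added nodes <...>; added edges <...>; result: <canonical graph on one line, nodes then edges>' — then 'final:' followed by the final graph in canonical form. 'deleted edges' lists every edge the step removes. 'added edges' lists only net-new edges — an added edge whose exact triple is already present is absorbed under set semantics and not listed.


step 1: rule r1; match: 0->8, 1->1, 2->2, 3->3; deleted nodes 8; deleted edges (8,1,has); (8,2,has); (8,3,has); added nodes 11, 12, 13, 14, 15, 16, 17; added edges (14,1,has); (14,11,has); (14,13,has); (15,2,has); (15,11,has); (15,12,has); (16,3,has); (16,12,has); (16,13,has); (17,11,has); (17,12,has); (17,13,has); result: nodes: 0:pt, 1:pt, 2:pt, 3:pt, 4:F, 10:F, 11:pt, 12:pt, 13:pt, 14:F, 15:F, 16:F, 17:F edges: (4,1,has); (4,1,hask); (4,2,has); (4,3,has); (10,0,has); (10,2,has); (10,3,has); (14,1,has); (14,11,has); (14,13,has); (15,2,has); (15,11,has); (15,12,has); (16,3,has); (16,12,has); (16,13,has); (17,11,has); (17,12,has); (17,13,has)
step 2: rule r1; match: 0->10, 1->0, 2->2, 3->3; deleted nodes 10; deleted edges (10,0,has); (10,2,has); (10,3,has); added nodes 18, 19, 20, 21, 22, 23, 24; added edges (21,0,has); (21,18,has); (21,20,has); (22,2,has); (22,18,has); (22,19,has); (23,3,has); (23,19,has); (23,20,has); (24,18,has); (24,19,has); (24,20,has); result: nodes: 0:pt, 1:pt, 2:pt, 3:pt, 4:F, 11:pt, 12:pt, 13:pt, 14:F, 15:F, 16:F, 17:F, 18:pt, 19:pt, 20:pt, 21:F, 22:F, 23:F, 24:F edges: (4,1,has); (4,1,hask); (4,2,has); (4,3,has); (14,1,has); (14,11,has); (14,13,has); (15,2,has); (15,11,has); (15,12,has); (16,3,has); (16,12,has); (16,13,has); (17,11,has); (17,12,has); (17,13,has); (21,0,has); (21,18,has); (21,20,has); (22,2,has); (22,18,has); (22,19,has); (23,3,has); (23,19,has); (23,20,has); (24,18,has); (24,19,has); (24,20,has)
final:
nodes: 0:pt, 1:pt, 2:pt, 3:pt, 4:F, 11:pt, 12:pt, 13:pt, 14:F, 15:F, 16:F, 17:F, 18:pt, 19:pt, 20:pt, 21:F, 22:F, 23:F, 24:F
edges: (4,1,has); (4,1,hask); (4,2,has); (4,3,has); (14,1,has); (14,11,has); (14,13,has); (15,2,has); (15,11,has); (15,12,has); (16,3,has); (16,12,has); (16,13,has); (17,11,has); (17,12,has); (17,13,has); (21,0,has); (21,18,has); (21,20,has); (22,2,has); (22,18,has); (22,19,has); (23,3,has); (23,19,has); (23,20,has); (24,18,has); (24,19,has); (24,20,has)


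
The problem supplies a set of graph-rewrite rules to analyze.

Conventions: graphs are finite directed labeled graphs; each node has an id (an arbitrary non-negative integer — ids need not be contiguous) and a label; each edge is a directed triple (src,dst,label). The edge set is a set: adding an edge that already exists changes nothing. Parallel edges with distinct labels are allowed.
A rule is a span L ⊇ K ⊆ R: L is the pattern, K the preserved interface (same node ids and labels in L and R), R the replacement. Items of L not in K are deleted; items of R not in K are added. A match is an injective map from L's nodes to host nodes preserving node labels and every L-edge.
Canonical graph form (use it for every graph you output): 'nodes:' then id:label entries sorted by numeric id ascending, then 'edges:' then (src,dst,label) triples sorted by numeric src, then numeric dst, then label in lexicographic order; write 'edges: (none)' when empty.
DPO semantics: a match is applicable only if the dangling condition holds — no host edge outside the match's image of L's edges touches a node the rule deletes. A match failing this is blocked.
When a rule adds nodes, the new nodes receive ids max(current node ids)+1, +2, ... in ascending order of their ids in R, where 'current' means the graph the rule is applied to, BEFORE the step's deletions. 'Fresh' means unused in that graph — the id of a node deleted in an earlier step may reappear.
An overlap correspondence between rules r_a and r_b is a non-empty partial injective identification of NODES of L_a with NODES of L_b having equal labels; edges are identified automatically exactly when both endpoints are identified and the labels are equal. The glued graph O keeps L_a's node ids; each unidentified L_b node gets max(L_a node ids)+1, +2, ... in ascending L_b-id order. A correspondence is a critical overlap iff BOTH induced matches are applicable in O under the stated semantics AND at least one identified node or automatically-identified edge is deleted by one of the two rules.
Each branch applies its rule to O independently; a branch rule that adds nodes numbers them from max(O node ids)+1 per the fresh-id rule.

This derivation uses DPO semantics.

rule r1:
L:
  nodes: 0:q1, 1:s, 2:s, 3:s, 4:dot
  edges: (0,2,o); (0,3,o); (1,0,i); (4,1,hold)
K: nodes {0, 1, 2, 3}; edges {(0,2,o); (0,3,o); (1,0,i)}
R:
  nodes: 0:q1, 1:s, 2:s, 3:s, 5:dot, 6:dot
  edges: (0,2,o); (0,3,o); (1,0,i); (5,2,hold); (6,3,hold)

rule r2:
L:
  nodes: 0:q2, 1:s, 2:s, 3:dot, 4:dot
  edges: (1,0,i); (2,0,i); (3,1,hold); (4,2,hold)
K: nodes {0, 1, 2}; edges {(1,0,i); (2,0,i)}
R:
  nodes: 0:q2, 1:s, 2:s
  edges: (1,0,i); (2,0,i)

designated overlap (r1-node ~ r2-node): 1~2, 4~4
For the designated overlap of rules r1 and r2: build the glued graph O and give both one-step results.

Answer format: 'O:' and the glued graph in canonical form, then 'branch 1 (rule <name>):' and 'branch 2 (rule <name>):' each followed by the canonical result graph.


O:
nodes: 0:q1, 1:s, 2:s, 3:s, 4:dot, 5:q2, 6:s, 7:dot
edges: (0,2,o); (0,3,o); (1,0,i); (1,5,i); (4,1,hold); (6,5,i); (7,6,hold)
branch 1 (rule r1):
nodes: 0:q1, 1:s, 2:s, 3:s, 5:q2, 6:s, 7:dot, 8:dot, 9:dot
edges: (0,2,o); (0,3,o); (1,0,i); (1,5,i); (6,5,i); (7,6,hold); (8,2,hold); (9,3,hold)
branch 2 (rule r2):
nodes: 0:q1, 1:s, 2:s, 3:s, 5:q2, 6:s
edges: (0,2,o); (0,3,o); (1,0,i); (1,5,i); (6,5,i)


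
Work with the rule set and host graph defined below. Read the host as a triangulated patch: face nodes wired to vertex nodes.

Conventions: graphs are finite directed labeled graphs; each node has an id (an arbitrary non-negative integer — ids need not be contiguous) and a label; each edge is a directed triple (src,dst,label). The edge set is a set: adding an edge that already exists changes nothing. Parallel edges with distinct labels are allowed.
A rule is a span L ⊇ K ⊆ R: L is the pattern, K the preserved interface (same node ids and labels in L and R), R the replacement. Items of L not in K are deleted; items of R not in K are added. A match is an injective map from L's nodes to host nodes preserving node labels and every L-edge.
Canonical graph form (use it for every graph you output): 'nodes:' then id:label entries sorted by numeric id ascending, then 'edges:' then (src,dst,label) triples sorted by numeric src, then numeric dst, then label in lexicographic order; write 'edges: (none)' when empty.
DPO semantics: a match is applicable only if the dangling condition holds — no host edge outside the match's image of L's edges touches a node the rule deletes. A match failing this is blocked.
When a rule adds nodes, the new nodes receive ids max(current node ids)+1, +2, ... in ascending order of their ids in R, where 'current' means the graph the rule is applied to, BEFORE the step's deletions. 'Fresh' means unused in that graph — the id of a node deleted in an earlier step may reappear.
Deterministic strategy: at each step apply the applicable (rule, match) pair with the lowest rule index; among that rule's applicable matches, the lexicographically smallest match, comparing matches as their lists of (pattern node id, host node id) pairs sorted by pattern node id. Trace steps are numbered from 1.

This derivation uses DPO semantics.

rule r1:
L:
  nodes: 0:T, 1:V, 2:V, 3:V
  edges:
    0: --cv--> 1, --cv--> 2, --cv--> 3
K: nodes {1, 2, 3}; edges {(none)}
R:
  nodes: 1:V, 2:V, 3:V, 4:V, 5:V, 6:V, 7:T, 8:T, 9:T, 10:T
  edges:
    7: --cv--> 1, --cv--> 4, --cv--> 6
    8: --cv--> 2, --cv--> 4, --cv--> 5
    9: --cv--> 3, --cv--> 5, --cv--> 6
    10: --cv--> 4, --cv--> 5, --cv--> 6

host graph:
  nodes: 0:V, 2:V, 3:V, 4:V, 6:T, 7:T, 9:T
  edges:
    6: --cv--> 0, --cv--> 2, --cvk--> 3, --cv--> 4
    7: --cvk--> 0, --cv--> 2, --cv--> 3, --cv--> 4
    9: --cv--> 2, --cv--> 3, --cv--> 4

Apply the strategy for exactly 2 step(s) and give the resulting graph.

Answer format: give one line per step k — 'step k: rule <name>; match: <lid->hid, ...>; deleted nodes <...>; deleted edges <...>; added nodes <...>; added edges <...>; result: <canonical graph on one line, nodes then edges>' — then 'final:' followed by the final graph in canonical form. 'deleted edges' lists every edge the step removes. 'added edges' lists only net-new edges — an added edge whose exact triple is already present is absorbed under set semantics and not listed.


step 1: rule r1; match: 0->9, 1->2, 2->3, 3->4; deleted nodes 9; deleted edges (9,2,cv); (9,3,cv); (9,4,cv); added nodes 10, 11, 12, 13, 14, 15, 16; added edges (13,2,cv); (13,10,cv); (13,12,cv); (14,3,cv); (14,10,cv); (14,11,cv); (15,4,cv); (15,11,cv); (15,12,cv); (16,10,cv); (16,11,cv); (16,12,cv); result: nodes: 0:V, 2:V, 3:V, 4:V, 6:T, 7:T, 10:V, 11:V, 12:V, 13:T, 14:T, 15:T, 16:T edges: (6,0,cv); (6,2,cv); (6,3,cvk); (6,4,cv); (7,0,cvk); (7,2,cv); (7,3,cv); (7,4,cv); (13,2,cv); (13,10,cv); (13,12,cv); (14,3,cv); (14,10,cv); (14,11,cv); (15,4,cv); (15,11,cv); (15,12,cv); (16,10,cv); (16,11,cv); (16,12,cv)
step 2: rule r1; match: 0->13, 1->2, 2->10, 3->12; deleted nodes 13; deleted edges (13,2,cv); (13,10,cv); (13,12,cv); added nodes 17, 18, 19, 20, 21, 22, 23; added edges (20,2,cv); (20,17,cv); (20,19,cv); (21,10,cv); (21,17,cv); (21,18,cv); (22,12,cv); (22,18,cv); (22,19,cv); (23,17,cv); (23,18,cv); (23,19,cv); result: nodes: 0:V, 2:V, 3:V, 4:V, 6:T, 7:T, 10:V, 11:V, 12:V, 14:T, 15:T, 16:T, 17:V, 18:V, 19:V, 20:T, 21:T, 22:T, 23:T edges: (6,0,cv); (6,2,cv); (6,3,cvk); (6,4,cv); (7,0,cvk); (7,2,cv); (7,3,cv); (7,4,cv); (14,3,cv); (14,10,cv); (14,11,cv); (15,4,cv); (15,11,cv); (15,12,cv); (16,10,cv); (16,11,cv); (16,12,cv); (20,2,cv); (20,17,cv); (20,19,cv); (21,10,cv); (21,17,cv); (21,18,cv); (22,12,cv); (22,18,cv); (22,19,cv); (23,17,cv); (23,18,cv); (23,19,cv)
final:
nodes: 0:V, 2:V, 3:V, 4:V, 6:T, 7:T, 10:V, 11:V, 12:V, 14:T, 15:T, 16:T, 17:V, 18:V, 19:V, 20:T, 21:T, 22:T, 23:T
edges: (6,0,cv); (6,2,cv); (6,3,cvk); (6,4,cv); (7,0,cvk); (7,2,cv); (7,3,cv); (7,4,cv); (14,3,cv); (14,10,cv); (14,11,cv); (15,4,cv); (15,11,cv); (15,12,cv); (16,10,cv); (16,11,cv); (16,12,cv); (20,2,cv); (20,17,cv); (20,19,cv); (21,10,cv); (21,17,cv); (21,18,cv); (22,12,cv); (22,18,cv); (22,19,cv); (23,17,cv); (23,18,cv); (23,19,cv)


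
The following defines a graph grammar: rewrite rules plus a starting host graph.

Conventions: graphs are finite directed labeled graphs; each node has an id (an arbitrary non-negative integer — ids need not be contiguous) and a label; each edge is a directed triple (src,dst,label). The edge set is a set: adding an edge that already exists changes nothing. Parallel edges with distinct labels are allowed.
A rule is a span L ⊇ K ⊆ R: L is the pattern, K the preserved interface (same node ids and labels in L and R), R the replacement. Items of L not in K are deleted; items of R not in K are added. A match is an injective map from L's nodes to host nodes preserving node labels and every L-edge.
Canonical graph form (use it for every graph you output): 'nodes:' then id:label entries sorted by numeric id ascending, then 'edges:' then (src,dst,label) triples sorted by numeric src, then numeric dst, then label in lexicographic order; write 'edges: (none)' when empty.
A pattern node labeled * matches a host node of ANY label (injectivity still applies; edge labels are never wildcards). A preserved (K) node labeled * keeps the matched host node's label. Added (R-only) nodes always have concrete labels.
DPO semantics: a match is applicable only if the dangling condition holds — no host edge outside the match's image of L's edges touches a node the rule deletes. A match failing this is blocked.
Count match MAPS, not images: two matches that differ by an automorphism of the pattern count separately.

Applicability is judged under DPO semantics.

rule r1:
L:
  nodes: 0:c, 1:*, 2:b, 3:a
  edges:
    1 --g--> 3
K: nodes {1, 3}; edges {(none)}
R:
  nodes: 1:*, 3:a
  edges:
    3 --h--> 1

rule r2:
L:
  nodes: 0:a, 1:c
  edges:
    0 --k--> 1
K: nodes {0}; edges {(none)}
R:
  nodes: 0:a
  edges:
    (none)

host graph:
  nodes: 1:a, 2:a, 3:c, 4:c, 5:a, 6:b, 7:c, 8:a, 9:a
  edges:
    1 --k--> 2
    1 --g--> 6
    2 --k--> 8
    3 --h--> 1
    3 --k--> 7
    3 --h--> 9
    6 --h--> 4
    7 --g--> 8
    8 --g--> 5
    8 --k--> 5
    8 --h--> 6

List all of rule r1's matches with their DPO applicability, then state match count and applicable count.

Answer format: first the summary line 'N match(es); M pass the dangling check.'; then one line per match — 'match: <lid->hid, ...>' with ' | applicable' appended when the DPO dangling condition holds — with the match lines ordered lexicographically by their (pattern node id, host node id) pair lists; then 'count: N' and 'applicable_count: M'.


5 match(es); 0 pass the dangling check.
match: 0->3, 1->7, 2->6, 3->8
match: 0->3, 1->8, 2->6, 3->5
match: 0->4, 1->7, 2->6, 3->8
match: 0->4, 1->8, 2->6, 3->5
match: 0->7, 1->8, 2->6, 3->5
count: 5
applicable_count: 0


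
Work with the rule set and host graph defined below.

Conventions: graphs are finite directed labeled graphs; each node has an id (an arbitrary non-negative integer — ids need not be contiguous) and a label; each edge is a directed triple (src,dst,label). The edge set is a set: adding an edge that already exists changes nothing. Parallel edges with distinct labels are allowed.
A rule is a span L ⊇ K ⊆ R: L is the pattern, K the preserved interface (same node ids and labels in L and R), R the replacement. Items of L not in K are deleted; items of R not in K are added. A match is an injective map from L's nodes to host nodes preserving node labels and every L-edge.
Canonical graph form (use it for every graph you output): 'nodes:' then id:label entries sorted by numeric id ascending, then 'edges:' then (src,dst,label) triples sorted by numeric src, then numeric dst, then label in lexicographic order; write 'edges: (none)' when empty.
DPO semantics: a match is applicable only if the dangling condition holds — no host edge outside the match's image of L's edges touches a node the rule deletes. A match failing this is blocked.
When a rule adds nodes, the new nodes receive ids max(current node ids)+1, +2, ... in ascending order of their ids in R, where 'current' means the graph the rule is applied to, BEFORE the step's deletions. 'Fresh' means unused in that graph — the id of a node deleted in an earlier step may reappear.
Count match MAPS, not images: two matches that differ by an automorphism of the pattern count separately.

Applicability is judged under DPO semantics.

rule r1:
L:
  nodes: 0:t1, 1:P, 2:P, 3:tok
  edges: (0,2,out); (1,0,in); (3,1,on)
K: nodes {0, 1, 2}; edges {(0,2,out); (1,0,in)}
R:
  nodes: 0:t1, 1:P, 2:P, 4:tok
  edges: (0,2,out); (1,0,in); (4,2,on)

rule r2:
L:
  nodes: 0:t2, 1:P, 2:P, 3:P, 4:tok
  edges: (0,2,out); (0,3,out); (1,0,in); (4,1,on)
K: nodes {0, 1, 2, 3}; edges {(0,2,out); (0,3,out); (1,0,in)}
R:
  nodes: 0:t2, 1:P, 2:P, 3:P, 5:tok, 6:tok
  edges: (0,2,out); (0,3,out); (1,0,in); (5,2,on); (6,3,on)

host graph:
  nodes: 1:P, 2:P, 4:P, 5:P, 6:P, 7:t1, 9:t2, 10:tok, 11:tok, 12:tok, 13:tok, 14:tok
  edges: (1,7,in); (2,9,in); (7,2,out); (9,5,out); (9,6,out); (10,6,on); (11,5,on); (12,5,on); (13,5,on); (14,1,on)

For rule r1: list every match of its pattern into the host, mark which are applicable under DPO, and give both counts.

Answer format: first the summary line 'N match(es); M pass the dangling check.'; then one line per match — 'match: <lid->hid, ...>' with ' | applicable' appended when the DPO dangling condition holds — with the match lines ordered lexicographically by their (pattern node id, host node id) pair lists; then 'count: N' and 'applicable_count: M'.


1 match(es); 1 pass the dangling check.
match: 0->7, 1->1, 2->2, 3->14 | applicable
count: 1
applicable_count: 1


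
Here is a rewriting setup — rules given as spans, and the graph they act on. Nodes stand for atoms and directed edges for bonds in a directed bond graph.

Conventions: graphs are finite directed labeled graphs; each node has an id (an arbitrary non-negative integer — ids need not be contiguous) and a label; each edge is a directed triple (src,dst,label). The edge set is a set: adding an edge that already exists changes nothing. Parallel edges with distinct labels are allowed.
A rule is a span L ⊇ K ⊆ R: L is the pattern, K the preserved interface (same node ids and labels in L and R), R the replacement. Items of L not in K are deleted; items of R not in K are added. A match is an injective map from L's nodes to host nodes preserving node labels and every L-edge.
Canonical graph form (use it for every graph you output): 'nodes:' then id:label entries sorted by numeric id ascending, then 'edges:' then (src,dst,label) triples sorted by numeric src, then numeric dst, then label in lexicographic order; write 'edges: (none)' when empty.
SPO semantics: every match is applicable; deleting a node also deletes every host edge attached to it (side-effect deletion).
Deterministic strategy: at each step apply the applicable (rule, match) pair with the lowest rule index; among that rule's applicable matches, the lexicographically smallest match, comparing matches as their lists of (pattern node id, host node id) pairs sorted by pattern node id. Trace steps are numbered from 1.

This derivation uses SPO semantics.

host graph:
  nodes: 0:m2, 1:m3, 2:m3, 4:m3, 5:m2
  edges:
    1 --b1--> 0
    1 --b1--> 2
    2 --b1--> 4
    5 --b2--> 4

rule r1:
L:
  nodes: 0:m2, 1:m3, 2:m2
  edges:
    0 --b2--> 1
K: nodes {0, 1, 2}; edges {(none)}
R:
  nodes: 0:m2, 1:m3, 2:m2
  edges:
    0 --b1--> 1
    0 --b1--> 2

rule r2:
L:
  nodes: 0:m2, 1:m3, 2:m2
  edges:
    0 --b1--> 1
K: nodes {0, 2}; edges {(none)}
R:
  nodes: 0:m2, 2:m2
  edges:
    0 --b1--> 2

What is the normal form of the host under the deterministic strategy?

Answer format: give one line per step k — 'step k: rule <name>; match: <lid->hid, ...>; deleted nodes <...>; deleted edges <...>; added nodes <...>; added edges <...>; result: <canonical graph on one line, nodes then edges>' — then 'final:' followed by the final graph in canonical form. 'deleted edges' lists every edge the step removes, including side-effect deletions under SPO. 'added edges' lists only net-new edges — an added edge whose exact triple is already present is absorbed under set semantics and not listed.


step 1: rule r1; match: 0->5, 1->4, 2->0; deleted nodes (none); deleted edges (5,4,b2); added nodes (none); added edges (5,0,b1); (5,4,b1); result: nodes: 0:m2, 1:m3, 2:m3, 4:m3, 5:m2 edges: (1,0,b1); (1,2,b1); (2,4,b1); (5,0,b1); (5,4,b1)
step 2: rule r2; match: 0->5, 1->4, 2->0; deleted nodes 4; deleted edges (2,4,b1); (5,4,b1); added nodes (none); added edges (none); result: nodes: 0:m2, 1:m3, 2:m3, 5:m2 edges: (1,0,b1); (1,2,b1); (5,0,b1)
final:
nodes: 0:m2, 1:m3, 2:m3, 5:m2
edges: (1,0,b1); (1,2,b1); (5,0,b1)


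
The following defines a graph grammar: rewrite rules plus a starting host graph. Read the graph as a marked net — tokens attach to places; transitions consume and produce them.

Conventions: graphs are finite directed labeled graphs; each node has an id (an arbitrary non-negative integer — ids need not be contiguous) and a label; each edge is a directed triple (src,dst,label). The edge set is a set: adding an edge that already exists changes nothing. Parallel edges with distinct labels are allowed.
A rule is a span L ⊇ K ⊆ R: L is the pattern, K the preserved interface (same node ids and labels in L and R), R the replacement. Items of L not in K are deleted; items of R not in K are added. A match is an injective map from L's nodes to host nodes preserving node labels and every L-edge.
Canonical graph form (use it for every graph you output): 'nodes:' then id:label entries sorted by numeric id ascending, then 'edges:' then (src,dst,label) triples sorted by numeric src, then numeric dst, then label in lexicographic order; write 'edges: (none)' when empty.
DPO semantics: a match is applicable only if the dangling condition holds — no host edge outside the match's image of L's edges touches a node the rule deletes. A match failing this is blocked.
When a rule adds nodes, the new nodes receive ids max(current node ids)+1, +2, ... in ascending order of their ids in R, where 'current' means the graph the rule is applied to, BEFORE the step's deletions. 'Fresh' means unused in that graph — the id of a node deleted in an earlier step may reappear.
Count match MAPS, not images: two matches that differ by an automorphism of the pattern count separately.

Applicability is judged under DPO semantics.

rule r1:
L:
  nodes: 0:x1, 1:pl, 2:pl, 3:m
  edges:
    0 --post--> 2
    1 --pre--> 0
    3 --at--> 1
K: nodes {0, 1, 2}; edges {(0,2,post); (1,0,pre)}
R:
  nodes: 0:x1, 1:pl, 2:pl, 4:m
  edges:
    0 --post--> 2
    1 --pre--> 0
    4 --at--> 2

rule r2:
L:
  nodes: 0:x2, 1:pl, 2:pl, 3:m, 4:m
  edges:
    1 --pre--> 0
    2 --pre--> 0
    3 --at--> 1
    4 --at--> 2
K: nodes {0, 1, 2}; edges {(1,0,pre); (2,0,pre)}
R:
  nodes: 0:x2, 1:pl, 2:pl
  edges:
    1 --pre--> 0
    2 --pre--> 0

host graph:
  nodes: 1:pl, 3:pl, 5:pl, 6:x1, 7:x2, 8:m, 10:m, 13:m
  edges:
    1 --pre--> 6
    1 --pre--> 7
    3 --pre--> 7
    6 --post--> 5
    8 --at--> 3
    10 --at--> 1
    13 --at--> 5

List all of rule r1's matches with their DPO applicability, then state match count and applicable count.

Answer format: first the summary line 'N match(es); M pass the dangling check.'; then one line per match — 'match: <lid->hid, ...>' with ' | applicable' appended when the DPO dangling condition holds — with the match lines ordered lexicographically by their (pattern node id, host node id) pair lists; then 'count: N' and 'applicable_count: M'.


1 match(es); 1 pass the dangling check.
match: 0->6, 1->1, 2->5, 3->10 | applicable
count: 1
applicable_count: 1


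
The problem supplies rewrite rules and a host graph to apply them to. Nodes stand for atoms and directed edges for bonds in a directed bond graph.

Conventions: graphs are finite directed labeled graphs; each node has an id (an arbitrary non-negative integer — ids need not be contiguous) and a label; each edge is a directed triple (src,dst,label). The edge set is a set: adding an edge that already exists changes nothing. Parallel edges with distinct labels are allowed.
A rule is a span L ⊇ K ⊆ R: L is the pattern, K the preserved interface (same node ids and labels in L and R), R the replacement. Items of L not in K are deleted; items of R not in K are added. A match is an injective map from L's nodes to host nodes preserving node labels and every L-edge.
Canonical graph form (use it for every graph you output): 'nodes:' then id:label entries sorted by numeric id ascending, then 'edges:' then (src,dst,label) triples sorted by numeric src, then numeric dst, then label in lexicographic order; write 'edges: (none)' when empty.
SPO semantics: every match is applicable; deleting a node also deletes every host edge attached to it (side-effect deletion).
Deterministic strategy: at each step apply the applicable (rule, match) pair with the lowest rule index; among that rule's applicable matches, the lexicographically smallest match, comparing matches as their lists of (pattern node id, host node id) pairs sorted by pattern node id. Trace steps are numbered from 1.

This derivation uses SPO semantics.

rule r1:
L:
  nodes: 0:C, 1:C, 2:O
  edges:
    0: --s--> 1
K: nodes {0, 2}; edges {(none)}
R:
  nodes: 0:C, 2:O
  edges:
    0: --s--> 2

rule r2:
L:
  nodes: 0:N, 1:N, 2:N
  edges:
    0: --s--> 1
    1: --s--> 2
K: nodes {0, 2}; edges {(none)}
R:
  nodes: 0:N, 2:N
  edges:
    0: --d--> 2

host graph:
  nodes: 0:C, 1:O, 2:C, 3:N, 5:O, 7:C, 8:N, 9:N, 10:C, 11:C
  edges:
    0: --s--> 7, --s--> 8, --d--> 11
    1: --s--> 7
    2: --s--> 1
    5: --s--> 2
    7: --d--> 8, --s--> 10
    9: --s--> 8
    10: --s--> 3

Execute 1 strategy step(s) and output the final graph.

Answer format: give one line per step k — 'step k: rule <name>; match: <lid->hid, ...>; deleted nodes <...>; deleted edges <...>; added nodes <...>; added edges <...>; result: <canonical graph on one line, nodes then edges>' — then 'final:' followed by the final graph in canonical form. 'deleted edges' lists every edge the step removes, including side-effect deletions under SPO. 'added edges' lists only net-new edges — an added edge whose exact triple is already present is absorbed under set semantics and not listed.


step 1: rule r1; match: 0->0, 1->7, 2->1; deleted nodes 7; deleted edges (0,7,s); (1,7,s); (7,8,d); (7,10,s); added nodes (none); added edges (0,1,s); result: nodes: 0:C, 1:O, 2:C, 3:N, 5:O, 8:N, 9:N, 10:C, 11:C edges: (0,1,s); (0,8,s); (0,11,d); (2,1,s); (5,2,s); (9,8,s); (10,3,s)
final:
nodes: 0:C, 1:O, 2:C, 3:N, 5:O, 8:N, 9:N, 10:C, 11:C
edges: (0,1,s); (0,8,s); (0,11,d); (2,1,s); (5,2,s); (9,8,s); (10,3,s)


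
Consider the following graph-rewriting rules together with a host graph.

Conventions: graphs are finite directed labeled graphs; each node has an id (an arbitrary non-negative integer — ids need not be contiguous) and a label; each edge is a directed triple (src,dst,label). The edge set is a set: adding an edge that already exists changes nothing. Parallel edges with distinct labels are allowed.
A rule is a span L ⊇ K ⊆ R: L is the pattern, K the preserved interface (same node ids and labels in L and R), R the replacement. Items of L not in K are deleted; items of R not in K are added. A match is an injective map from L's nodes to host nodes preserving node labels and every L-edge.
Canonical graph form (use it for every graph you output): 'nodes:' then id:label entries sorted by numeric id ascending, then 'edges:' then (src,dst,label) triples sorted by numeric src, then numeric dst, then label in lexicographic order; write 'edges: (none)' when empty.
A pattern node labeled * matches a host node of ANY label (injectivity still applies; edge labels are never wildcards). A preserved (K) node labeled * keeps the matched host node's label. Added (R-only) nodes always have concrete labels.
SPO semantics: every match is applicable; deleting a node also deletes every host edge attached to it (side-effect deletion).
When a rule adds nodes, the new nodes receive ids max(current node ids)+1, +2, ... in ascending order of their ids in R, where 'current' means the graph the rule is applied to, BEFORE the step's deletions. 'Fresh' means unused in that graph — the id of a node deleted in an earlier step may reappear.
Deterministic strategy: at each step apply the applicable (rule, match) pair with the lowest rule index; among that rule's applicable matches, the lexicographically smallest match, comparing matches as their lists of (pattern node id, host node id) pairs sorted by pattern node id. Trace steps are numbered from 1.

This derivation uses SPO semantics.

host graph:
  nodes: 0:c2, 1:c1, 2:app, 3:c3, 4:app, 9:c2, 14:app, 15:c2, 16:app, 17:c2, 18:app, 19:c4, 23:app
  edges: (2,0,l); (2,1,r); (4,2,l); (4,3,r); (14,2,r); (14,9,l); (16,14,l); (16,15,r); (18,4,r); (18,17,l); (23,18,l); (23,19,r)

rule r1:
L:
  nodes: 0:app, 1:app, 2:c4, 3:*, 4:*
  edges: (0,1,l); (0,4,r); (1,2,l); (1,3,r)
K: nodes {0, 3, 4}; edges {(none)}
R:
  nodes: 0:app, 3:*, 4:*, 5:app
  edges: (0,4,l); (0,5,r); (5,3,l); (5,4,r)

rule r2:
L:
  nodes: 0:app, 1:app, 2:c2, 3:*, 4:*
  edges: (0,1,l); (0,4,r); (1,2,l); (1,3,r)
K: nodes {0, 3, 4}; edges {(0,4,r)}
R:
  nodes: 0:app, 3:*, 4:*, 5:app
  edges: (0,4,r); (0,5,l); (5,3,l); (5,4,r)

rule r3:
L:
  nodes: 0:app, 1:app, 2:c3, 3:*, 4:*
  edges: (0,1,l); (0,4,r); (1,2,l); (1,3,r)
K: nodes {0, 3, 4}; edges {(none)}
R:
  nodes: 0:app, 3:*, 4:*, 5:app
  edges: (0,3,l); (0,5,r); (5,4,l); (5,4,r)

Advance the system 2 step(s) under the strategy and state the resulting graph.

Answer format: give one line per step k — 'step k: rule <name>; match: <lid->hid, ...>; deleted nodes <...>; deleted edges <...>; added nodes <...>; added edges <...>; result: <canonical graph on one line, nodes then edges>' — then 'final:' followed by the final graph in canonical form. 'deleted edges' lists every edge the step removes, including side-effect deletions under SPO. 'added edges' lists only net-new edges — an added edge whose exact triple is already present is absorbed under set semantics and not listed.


step 1: rule r2; match: 0->4, 1->2, 2->0, 3->1, 4->3; deleted nodes 0, 2; deleted edges (2,0,l); (2,1,r); (4,2,l); (14,2,r); added nodes 24; added edges (4,24,l); (24,1,l); (24,3,r); result: nodes: 1:c1, 3:c3, 4:app, 9:c2, 14:app, 15:c2, 16:app, 17:c2, 18:app, 19:c4, 23:app, 24:app edges: (4,3,r); (4,24,l); (14,9,l); (16,14,l); (16,15,r); (18,4,r); (18,17,l); (23,18,l); (23,19,r); (24,1,l); (24,3,r)
step 2: rule r2; match: 0->23, 1->18, 2->17, 3->4, 4->19; deleted nodes 17, 18; deleted edges (18,4,r); (18,17,l); (23,18,l); added nodes 25; added edges (23,25,l); (25,4,l); (25,19,r); result: nodes: 1:c1, 3:c3, 4:app, 9:c2, 14:app, 15:c2, 16:app, 19:c4, 23:app, 24:app, 25:app edges: (4,3,r); (4,24,l); (14,9,l); (16,14,l); (16,15,r); (23,19,r); (23,25,l); (24,1,l); (24,3,r); (25,4,l); (25,19,r)
final:
nodes: 1:c1, 3:c3, 4:app, 9:c2, 14:app, 15:c2, 16:app, 19:c4, 23:app, 24:app, 25:app
edges: (4,3,r); (4,24,l); (14,9,l); (16,14,l); (16,15,r); (23,19,r); (23,25,l); (24,1,l); (24,3,r); (25,4,l); (25,19,r)


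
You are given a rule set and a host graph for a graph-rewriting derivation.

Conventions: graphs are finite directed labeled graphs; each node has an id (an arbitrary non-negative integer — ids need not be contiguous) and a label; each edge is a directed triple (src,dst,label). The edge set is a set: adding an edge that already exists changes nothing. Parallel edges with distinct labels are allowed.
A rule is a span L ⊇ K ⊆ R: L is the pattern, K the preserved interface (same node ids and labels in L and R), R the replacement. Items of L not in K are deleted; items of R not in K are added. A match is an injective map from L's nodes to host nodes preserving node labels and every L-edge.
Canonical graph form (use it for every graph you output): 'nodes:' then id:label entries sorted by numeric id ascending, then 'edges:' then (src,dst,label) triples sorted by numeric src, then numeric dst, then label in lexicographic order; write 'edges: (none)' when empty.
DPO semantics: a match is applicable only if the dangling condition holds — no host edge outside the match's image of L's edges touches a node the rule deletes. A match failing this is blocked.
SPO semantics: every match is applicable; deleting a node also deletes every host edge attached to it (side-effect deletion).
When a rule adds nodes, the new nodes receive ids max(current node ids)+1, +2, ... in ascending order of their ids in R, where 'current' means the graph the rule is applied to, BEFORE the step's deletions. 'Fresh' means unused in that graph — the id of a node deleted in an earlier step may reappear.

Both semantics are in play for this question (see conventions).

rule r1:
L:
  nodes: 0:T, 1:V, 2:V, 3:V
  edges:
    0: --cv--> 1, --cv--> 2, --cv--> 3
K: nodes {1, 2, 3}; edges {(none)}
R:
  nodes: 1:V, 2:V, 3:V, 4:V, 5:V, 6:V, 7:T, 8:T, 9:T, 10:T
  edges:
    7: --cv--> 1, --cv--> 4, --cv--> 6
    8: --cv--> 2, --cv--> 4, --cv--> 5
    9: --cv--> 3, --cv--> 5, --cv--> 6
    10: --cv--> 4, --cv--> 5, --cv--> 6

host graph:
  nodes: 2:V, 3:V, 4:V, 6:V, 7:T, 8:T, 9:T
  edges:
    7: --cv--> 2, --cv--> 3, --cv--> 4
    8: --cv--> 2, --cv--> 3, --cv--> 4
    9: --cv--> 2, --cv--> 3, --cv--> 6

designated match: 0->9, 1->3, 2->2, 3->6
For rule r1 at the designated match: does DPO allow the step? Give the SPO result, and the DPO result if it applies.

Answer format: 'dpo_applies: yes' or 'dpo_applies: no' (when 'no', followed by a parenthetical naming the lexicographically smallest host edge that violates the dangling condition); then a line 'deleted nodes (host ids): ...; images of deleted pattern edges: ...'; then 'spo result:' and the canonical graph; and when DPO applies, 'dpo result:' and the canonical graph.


dpo_applies: yes
deleted nodes (host ids): 9; images of deleted pattern edges: (9,2,cv); (9,3,cv); (9,6,cv)
spo result:
nodes: 2:V, 3:V, 4:V, 6:V, 7:T, 8:T, 10:V, 11:V, 12:V, 13:T, 14:T, 15:T, 16:T
edges: (7,2,cv); (7,3,cv); (7,4,cv); (8,2,cv); (8,3,cv); (8,4,cv); (13,3,cv); (13,10,cv); (13,12,cv); (14,2,cv); (14,10,cv); (14,11,cv); (15,6,cv); (15,11,cv); (15,12,cv); (16,10,cv); (16,11,cv); (16,12,cv)
dpo result:
nodes: 2:V, 3:V, 4:V, 6:V, 7:T, 8:T, 10:V, 11:V, 12:V, 13:T, 14:T, 15:T, 16:T
edges: (7,2,cv); (7,3,cv); (7,4,cv); (8,2,cv); (8,3,cv); (8,4,cv); (13,3,cv); (13,10,cv); (13,12,cv); (14,2,cv); (14,10,cv); (14,11,cv); (15,6,cv); (15,11,cv); (15,12,cv); (16,10,cv); (16,11,cv); (16,12,cv)


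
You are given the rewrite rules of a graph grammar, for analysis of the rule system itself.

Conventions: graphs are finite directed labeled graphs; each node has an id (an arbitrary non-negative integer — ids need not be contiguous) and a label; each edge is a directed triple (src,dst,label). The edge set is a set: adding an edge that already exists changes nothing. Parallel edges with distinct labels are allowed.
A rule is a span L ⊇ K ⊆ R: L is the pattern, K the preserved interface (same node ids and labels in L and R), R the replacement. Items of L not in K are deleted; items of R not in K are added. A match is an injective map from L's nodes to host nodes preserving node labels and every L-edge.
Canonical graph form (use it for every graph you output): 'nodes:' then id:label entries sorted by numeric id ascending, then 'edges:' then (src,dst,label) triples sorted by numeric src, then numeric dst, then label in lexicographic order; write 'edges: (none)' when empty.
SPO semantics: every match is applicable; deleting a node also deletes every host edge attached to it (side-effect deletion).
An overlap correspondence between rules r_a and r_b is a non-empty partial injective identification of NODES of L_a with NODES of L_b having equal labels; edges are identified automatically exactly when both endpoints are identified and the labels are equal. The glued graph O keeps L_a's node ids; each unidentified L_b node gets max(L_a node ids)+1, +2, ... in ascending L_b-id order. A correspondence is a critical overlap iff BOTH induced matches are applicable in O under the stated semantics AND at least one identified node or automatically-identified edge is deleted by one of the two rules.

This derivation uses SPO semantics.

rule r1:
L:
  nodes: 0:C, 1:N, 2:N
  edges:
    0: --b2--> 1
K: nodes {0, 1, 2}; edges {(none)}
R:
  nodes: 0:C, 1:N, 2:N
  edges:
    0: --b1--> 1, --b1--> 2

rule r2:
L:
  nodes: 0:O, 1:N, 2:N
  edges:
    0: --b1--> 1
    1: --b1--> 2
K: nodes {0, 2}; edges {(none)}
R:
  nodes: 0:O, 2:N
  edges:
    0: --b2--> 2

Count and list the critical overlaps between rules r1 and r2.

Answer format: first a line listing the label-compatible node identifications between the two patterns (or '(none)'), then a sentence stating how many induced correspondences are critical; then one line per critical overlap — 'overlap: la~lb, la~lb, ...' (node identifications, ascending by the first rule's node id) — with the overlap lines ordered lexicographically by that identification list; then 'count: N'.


label-compatible node identifications between L(r1) and L(r2): 1~1, 1~2, 2~1, 2~2
4 of the induced correspondences are critical overlaps of r1 and r2.
overlap: 1~1
overlap: 1~1, 2~2
overlap: 1~2, 2~1
overlap: 2~1
count: 4


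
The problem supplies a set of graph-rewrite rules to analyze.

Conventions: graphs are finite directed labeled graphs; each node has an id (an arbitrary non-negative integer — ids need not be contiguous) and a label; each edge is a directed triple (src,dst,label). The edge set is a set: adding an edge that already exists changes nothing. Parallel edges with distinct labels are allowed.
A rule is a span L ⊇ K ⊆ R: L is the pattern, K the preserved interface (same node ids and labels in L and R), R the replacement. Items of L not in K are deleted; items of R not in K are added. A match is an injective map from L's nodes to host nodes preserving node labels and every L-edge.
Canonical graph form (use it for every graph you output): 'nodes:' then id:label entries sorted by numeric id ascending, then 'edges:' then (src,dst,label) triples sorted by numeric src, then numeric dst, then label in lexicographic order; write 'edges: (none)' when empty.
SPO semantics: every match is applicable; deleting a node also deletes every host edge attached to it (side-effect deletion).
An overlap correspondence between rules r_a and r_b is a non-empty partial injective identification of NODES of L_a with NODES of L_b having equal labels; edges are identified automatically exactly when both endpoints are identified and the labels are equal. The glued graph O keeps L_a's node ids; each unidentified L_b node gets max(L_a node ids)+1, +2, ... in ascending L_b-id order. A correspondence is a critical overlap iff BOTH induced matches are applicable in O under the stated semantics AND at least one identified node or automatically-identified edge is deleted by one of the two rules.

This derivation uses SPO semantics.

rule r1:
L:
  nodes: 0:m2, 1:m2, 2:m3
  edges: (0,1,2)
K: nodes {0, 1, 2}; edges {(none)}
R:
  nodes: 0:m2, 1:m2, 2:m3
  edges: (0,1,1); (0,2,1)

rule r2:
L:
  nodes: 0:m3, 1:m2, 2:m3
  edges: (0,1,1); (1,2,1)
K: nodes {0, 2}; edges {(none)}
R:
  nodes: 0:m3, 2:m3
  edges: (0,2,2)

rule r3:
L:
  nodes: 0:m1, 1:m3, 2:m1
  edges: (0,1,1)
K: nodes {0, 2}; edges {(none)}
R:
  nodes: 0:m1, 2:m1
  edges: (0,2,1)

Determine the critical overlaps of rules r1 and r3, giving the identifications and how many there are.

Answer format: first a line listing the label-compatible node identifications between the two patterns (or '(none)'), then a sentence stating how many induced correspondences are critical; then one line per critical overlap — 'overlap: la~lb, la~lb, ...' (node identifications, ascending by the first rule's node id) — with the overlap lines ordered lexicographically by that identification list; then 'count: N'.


label-compatible node identifications between L(r1) and L(r3): 2~1
1 of the induced correspondences is a critical overlap of r1 and r3.
overlap: 2~1
count: 1
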